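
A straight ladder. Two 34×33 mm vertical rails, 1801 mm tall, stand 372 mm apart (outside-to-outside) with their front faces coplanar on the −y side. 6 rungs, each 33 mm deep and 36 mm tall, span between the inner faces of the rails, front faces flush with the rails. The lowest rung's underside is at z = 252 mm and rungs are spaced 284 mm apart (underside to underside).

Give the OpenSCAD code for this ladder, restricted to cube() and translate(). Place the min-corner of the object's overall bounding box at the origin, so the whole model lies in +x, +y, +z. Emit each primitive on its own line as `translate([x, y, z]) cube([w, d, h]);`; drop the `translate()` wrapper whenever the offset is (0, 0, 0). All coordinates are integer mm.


cube([34, 33, 1801]);
translate([338, 0, 0]) cube([34, 33, 1801]);
translate([34, 0, 252]) cube([304, 33, 36]);
translate([34, 0, 536]) cube([304, 33, 36]);
translate([34, 0, 820]) cube([304, 33, 36]);
translate([34, 0, 1104]) cube([304, 33, 36]);
translate([34, 0, 1388]) cube([304, 33, 36]);
translate([34, 0, 1672]) cube([304, 33, 36]);


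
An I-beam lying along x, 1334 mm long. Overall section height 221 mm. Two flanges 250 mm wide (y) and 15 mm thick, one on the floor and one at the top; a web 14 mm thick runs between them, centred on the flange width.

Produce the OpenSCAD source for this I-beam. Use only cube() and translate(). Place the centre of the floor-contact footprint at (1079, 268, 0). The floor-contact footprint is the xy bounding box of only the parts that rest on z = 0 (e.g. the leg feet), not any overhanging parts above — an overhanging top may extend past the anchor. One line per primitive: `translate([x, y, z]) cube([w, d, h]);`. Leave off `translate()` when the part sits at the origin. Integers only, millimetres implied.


translate([412, 143, 0]) cube([1334, 250, 15]);
translate([412, 261, 15]) cube([1334, 14, 191]);
translate([412, 143, 206]) cube([1334, 250, 15]);


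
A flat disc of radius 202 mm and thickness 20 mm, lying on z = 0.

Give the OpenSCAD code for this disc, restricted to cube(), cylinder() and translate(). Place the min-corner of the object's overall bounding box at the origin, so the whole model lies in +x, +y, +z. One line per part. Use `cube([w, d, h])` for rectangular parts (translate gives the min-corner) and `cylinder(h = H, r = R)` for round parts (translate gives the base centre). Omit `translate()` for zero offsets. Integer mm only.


translate([202, 202, 0]) cylinder(h = 20, r = 202);


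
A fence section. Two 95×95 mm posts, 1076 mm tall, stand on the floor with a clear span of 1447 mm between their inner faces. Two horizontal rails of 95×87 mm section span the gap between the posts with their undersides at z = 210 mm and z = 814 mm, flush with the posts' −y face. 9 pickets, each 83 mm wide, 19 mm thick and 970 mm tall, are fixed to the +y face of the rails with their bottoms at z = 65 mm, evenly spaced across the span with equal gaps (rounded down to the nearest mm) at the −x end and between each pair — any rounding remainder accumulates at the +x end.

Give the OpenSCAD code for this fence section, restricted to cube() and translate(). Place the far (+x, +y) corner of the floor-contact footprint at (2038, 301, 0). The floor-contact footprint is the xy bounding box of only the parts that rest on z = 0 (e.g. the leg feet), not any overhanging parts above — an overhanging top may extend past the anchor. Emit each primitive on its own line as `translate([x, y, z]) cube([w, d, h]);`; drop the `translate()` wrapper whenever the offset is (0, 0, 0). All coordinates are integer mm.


translate([401, 206, 0]) cube([95, 95, 1076]);
translate([1943, 206, 0]) cube([95, 95, 1076]);
translate([496, 206, 210]) cube([1447, 95, 87]);
translate([496, 206, 814]) cube([1447, 95, 87]);
translate([566, 301, 65]) cube([83, 19, 970]);
translate([719, 301, 65]) cube([83, 19, 970]);
translate([872, 301, 65]) cube([83, 19, 970]);
translate([1025, 301, 65]) cube([83, 19, 970]);
translate([1178, 301, 65]) cube([83, 19, 970]);
translate([1331, 301, 65]) cube([83, 19, 970]);
translate([1484, 301, 65]) cube([83, 19, 970]);
translate([1637, 301, 65]) cube([83, 19, 970]);
translate([1790, 301, 65]) cube([83, 19, 970]);


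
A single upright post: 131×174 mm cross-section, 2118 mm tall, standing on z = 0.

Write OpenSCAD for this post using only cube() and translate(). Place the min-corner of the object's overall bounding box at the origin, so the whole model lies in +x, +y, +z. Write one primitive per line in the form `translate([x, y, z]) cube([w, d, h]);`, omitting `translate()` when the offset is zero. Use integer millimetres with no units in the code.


cube([131, 174, 2118]);


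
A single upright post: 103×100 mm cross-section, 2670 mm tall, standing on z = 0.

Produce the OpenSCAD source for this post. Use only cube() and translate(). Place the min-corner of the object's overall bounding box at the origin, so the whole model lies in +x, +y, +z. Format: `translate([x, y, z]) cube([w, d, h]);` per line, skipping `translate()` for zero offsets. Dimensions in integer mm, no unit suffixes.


cube([103, 100, 2670]);


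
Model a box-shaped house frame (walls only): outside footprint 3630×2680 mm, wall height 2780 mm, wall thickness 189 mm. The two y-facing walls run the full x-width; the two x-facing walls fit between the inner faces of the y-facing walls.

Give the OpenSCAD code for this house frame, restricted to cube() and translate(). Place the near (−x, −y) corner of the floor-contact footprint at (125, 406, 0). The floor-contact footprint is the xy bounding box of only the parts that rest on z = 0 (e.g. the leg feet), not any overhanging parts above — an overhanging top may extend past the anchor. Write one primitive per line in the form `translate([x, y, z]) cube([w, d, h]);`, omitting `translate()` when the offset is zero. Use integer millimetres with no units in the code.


translate([125, 406, 0]) cube([3630, 189, 2780]);
translate([125, 2897, 0]) cube([3630, 189, 2780]);
translate([125, 595, 0]) cube([189, 2302, 2780]);
translate([3566, 595, 0]) cube([189, 2302, 2780]);


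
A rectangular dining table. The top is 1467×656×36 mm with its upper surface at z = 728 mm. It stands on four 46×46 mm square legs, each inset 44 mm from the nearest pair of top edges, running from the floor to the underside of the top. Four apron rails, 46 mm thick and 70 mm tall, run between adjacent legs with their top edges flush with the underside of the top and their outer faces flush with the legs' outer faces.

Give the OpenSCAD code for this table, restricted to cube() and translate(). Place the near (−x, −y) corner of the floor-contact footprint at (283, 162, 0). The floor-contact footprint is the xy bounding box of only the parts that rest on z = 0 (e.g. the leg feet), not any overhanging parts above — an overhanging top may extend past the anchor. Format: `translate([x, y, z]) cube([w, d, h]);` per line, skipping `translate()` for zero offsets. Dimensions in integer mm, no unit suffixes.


translate([239, 118, 692]) cube([1467, 656, 36]);
translate([283, 162, 0]) cube([46, 46, 692]);
translate([1616, 162, 0]) cube([46, 46, 692]);
translate([283, 684, 0]) cube([46, 46, 692]);
translate([1616, 684, 0]) cube([46, 46, 692]);
translate([329, 162, 622]) cube([1287, 46, 70]);
translate([329, 684, 622]) cube([1287, 46, 70]);
translate([283, 208, 622]) cube([46, 476, 70]);
translate([1616, 208, 622]) cube([46, 476, 70]);


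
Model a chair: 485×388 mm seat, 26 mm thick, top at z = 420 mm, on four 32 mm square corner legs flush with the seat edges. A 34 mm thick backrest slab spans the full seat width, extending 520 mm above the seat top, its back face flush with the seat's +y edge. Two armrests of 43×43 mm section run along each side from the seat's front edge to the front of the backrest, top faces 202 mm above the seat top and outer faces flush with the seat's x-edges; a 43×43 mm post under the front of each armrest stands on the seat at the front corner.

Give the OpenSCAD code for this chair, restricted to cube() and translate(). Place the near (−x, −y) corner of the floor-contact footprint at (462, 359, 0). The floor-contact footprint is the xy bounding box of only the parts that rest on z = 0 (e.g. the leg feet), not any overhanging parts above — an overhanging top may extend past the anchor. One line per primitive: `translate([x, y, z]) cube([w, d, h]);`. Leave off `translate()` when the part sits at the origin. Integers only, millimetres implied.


// leg_h = 420 - 26 = 394
// arm post h = 202 - 43 = 159
translate([462, 359, 394]) cube([485, 388, 26]);
translate([462, 359, 0]) cube([32, 32, 394]);
translate([915, 359, 0]) cube([32, 32, 394]);
translate([462, 715, 0]) cube([32, 32, 394]);
translate([915, 715, 0]) cube([32, 32, 394]);
translate([462, 713, 420]) cube([485, 34, 520]);
translate([462, 359, 579]) cube([43, 354, 43]);
translate([904, 359, 579]) cube([43, 354, 43]);
translate([462, 359, 420]) cube([43, 43, 159]);
translate([904, 359, 420]) cube([43, 43, 159]);


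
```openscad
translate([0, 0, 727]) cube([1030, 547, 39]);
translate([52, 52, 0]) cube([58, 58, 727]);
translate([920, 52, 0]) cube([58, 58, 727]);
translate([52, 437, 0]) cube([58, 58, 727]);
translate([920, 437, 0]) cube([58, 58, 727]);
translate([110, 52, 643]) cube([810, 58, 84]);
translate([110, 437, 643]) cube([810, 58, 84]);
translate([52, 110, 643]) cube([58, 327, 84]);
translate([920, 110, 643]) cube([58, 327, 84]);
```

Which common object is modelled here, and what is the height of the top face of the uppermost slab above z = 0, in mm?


A table. The table height is 766 mm.

A 1030×547×39 slab sits at z = 727 on four 58 mm square posts — a table. The top surface is at 727 + 39 = 766 mm.


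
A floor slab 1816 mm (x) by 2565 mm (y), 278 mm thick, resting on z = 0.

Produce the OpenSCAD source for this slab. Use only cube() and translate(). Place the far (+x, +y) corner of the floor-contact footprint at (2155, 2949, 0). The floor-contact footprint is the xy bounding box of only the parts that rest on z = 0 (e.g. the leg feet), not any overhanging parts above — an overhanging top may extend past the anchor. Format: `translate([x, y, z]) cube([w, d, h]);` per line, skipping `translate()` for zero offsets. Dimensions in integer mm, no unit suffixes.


translate([339, 384, 0]) cube([1816, 2565, 278]);


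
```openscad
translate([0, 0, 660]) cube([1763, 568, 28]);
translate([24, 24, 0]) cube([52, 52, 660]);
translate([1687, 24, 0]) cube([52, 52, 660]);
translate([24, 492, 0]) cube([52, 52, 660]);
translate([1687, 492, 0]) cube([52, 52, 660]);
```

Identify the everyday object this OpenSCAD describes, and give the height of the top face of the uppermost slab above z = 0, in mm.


A table. The table height is 688 mm.

A 1763×568×28 slab sits at z = 660 on four 52 mm square posts — a table. The top surface is at 660 + 28 = 688 mm.


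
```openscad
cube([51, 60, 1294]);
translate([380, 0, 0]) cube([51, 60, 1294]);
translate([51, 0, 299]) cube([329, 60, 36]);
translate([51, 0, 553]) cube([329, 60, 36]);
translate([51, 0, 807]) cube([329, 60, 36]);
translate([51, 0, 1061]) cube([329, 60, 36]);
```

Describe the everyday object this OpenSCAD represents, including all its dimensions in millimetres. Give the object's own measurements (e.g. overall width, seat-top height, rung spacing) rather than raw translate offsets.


A straight ladder. Two 51×60 mm vertical rails, 1294 mm tall, stand 431 mm apart (outside-to-outside) with their front faces coplanar on the −y side. 4 rungs, each 60 mm deep and 36 mm tall, span between the inner faces of the rails, front faces flush with the rails. The lowest rung's underside is at z = 299 mm and rungs are spaced 254 mm apart (underside to underside).


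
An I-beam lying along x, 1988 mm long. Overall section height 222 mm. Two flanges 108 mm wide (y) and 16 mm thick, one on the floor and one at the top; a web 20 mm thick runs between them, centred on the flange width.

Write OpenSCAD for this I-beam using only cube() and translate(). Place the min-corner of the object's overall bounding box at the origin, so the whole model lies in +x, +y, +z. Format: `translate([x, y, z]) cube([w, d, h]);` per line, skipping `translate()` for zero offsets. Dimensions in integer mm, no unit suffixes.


cube([1988, 108, 16]);
translate([0, 44, 16]) cube([1988, 20, 190]);
translate([0, 0, 206]) cube([1988, 108, 16]);


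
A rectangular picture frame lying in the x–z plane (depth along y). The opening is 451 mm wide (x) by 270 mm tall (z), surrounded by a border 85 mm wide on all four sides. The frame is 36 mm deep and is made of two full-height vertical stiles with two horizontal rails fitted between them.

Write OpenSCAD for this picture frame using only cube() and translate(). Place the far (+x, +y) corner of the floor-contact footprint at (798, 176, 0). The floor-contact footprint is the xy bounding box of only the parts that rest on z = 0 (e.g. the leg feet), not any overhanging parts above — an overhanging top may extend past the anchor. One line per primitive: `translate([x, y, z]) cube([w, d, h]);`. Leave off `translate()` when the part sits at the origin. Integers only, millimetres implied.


translate([177, 140, 0]) cube([85, 36, 440]);
translate([713, 140, 0]) cube([85, 36, 440]);
translate([262, 140, 0]) cube([451, 36, 85]);
translate([262, 140, 355]) cube([451, 36, 85]);


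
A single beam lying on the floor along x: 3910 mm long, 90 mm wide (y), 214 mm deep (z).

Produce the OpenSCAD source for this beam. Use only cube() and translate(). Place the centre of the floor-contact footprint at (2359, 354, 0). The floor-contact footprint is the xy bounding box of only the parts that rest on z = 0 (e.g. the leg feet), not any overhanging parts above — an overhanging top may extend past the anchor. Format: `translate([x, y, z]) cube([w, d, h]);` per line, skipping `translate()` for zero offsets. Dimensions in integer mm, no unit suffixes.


translate([404, 309, 0]) cube([3910, 90, 214]);


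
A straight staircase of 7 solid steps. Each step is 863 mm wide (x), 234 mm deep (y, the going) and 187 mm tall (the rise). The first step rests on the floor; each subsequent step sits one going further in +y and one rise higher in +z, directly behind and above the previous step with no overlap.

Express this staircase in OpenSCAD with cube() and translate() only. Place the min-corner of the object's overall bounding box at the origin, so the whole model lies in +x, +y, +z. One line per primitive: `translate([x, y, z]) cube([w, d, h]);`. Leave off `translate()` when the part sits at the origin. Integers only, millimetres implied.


cube([863, 234, 187]);
translate([0, 234, 187]) cube([863, 234, 187]);
translate([0, 468, 374]) cube([863, 234, 187]);
translate([0, 702, 561]) cube([863, 234, 187]);
translate([0, 936, 748]) cube([863, 234, 187]);
translate([0, 1170, 935]) cube([863, 234, 187]);
translate([0, 1404, 1122]) cube([863, 234, 187]);


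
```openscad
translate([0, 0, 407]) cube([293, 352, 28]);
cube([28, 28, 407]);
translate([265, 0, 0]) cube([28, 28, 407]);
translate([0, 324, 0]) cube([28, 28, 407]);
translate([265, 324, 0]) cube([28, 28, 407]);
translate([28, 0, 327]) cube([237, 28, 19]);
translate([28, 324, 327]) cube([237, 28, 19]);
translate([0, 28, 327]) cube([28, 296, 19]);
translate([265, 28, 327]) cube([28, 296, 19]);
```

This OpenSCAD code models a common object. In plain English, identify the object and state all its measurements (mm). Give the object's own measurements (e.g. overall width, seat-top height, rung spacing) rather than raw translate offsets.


A four-legged stool. The seat is a 293×352×28 mm slab whose top surface is at z = 435 mm; four square legs, each 28×28 mm in cross-section, run from the floor (z = 0) to the underside of the seat, each flush with a corner of the seat. Four stretchers, 28 mm wide and 19 mm tall, connect adjacent legs with their undersides at z = 327 mm, each running between the inner faces of the legs it joins and aligned with the legs' outer faces on the other axis.


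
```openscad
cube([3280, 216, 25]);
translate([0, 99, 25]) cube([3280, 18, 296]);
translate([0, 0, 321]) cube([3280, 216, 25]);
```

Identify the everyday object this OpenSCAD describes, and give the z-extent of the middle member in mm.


An I-beam. The web height is 296 mm.

Two wide flanges with a thin centred web — an I-beam. Overall 346 mm minus two 25 mm flanges gives a web of 346 − 2·25 = 296 mm.


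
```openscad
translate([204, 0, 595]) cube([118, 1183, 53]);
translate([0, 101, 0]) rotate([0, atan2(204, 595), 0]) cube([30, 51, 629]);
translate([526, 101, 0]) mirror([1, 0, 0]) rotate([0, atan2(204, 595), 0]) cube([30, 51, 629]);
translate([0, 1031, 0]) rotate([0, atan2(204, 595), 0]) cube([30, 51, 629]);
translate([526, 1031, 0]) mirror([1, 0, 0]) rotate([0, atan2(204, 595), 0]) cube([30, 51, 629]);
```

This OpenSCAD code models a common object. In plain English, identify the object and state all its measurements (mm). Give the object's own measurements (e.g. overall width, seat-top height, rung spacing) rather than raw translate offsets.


A sawhorse. A 118×1183×53 mm beam (x, y, z) sits on two A-frame leg pairs. Each pair is two raked legs of 30×51 mm section (51 mm along y) splaying symmetrically in x. Each leg rises 595 mm vertically over 204 mm of horizontal reach and is 629 mm long along its own axis. Every leg's outer bottom edge rests on the floor and its outer top edge meets a bottom edge of the beam — the left legs (tilting toward +x) meet the beam's −x bottom edge, the right legs (their mirror images, tilting toward −x) meet its +x bottom edge — so the leg tops tuck under the beam, the beam's underside is 595 mm above the floor, and the feet are 526 mm apart outside-to-outside with the beam centred between them. The two leg pairs are set in 101 mm from either end of the beam.


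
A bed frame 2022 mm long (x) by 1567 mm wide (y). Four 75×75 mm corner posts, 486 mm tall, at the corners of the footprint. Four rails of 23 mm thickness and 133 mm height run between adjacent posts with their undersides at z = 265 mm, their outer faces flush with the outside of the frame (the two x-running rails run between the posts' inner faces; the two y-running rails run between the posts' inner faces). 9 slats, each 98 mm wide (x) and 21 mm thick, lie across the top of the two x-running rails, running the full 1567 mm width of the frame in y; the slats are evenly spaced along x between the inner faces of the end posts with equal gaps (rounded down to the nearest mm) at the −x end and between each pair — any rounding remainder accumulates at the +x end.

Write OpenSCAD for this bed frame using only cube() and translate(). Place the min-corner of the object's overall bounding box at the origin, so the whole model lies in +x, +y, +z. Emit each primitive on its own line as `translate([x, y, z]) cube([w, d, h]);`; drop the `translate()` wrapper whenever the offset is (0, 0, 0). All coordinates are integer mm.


cube([75, 75, 486]);
translate([0, 1492, 0]) cube([75, 75, 486]);
translate([1947, 0, 0]) cube([75, 75, 486]);
translate([1947, 1492, 0]) cube([75, 75, 486]);
translate([75, 0, 265]) cube([1872, 23, 133]);
translate([75, 1544, 265]) cube([1872, 23, 133]);
translate([0, 75, 265]) cube([23, 1417, 133]);
translate([1999, 75, 265]) cube([23, 1417, 133]);
translate([174, 0, 398]) cube([98, 1567, 21]);
translate([371, 0, 398]) cube([98, 1567, 21]);
translate([568, 0, 398]) cube([98, 1567, 21]);
translate([765, 0, 398]) cube([98, 1567, 21]);
translate([962, 0, 398]) cube([98, 1567, 21]);
translate([1159, 0, 398]) cube([98, 1567, 21]);
translate([1356, 0, 398]) cube([98, 1567, 21]);
translate([1553, 0, 398]) cube([98, 1567, 21]);
translate([1750, 0, 398]) cube([98, 1567, 21]);


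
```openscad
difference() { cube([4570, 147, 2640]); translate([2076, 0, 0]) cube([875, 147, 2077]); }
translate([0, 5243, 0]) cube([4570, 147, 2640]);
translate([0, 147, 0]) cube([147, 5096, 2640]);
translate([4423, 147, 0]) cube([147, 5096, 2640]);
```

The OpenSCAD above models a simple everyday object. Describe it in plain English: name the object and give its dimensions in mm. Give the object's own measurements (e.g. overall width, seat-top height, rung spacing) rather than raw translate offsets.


A single room: four walls, each 2640 mm tall and 147 mm thick, enclosing an outside footprint 4570×5390 mm (x × y), no floor or roof. The front and back walls (−y and +y sides) run the full x-width; the side walls fit between their inner faces. A door opening 875 mm wide and 2077 mm tall is cut through the front wall from the floor up, its −x edge 2076 mm from the wall's −x end.


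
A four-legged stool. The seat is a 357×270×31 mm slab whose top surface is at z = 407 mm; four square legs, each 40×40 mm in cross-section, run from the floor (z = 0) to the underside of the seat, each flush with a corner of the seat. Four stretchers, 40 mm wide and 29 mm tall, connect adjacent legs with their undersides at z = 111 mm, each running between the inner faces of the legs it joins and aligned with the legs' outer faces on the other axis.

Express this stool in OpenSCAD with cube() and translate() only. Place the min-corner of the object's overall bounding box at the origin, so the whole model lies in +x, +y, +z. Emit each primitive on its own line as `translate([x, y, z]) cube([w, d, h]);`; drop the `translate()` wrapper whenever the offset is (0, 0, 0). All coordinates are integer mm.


translate([0, 0, 376]) cube([357, 270, 31]);
cube([40, 40, 376]);
translate([317, 0, 0]) cube([40, 40, 376]);
translate([0, 230, 0]) cube([40, 40, 376]);
translate([317, 230, 0]) cube([40, 40, 376]);
translate([40, 0, 111]) cube([277, 40, 29]);
translate([40, 230, 111]) cube([277, 40, 29]);
translate([0, 40, 111]) cube([40, 190, 29]);
translate([317, 40, 111]) cube([40, 190, 29]);


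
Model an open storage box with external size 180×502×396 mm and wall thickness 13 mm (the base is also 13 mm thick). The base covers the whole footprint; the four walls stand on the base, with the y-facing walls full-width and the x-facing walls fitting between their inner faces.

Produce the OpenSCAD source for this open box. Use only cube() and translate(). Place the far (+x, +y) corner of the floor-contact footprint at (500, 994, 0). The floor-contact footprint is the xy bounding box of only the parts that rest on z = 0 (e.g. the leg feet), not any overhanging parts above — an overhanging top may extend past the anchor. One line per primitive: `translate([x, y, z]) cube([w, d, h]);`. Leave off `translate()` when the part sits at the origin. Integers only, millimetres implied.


translate([320, 492, 0]) cube([180, 502, 13]);
translate([320, 492, 13]) cube([180, 13, 383]);
translate([320, 981, 13]) cube([180, 13, 383]);
translate([320, 505, 13]) cube([13, 476, 383]);
translate([487, 505, 13]) cube([13, 476, 383]);


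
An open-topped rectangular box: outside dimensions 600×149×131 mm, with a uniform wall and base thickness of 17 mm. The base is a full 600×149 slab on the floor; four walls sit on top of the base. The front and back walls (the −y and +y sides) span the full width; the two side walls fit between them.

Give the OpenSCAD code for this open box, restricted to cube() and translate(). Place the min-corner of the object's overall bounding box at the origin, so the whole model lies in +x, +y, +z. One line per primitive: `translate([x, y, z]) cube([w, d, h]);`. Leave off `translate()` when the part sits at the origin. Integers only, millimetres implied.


cube([600, 149, 17]);
translate([0, 0, 17]) cube([600, 17, 114]);
translate([0, 132, 17]) cube([600, 17, 114]);
translate([0, 17, 17]) cube([17, 115, 114]);
translate([583, 17, 17]) cube([17, 115, 114]);


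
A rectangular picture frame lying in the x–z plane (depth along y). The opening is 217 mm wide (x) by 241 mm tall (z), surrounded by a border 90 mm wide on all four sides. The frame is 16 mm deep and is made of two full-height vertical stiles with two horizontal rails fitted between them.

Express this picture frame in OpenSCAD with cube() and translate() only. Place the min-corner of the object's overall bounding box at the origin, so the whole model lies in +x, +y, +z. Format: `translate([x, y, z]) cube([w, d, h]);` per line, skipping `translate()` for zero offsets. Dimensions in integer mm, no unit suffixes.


cube([90, 16, 421]);
translate([307, 0, 0]) cube([90, 16, 421]);
translate([90, 0, 0]) cube([217, 16, 90]);
translate([90, 0, 331]) cube([217, 16, 90]);


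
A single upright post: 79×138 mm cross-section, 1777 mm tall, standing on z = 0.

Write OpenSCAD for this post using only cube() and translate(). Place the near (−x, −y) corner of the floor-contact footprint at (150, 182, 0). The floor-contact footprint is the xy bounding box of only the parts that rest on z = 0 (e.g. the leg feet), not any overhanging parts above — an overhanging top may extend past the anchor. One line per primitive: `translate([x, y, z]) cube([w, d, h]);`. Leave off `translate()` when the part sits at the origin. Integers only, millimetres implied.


translate([150, 182, 0]) cube([79, 138, 1777]);


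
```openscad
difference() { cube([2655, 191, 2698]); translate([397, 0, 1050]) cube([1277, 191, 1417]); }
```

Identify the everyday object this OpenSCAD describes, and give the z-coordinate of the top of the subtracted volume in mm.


A wall with a window opening. The window head height is 2467 mm.

A wall with a rectangular opening subtracted — a window. Sill at z = 1050, opening 1417 mm tall, so the head is at 1050 + 1417 = 2467 mm.


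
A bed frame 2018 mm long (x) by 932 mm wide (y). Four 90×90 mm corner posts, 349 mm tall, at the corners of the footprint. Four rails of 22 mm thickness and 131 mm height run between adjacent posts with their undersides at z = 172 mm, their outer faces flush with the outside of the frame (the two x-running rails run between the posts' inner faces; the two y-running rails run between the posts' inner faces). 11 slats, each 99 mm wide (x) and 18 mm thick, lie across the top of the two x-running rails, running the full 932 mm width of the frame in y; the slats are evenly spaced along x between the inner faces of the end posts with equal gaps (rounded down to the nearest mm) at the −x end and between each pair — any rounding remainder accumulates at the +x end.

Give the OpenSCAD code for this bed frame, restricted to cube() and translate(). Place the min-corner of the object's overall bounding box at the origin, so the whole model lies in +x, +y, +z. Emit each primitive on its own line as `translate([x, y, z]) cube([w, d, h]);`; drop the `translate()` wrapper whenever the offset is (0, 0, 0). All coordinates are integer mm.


// slat z = rail_z + rail_h = 172 + 131 = 303
// slat gap = ⌊(1838 − 11·99) / 12⌋ = 62
cube([90, 90, 349]);
translate([0, 842, 0]) cube([90, 90, 349]);
translate([1928, 0, 0]) cube([90, 90, 349]);
translate([1928, 842, 0]) cube([90, 90, 349]);
translate([90, 0, 172]) cube([1838, 22, 131]);
translate([90, 910, 172]) cube([1838, 22, 131]);
translate([0, 90, 172]) cube([22, 752, 131]);
translate([1996, 90, 172]) cube([22, 752, 131]);
translate([152, 0, 303]) cube([99, 932, 18]);
translate([313, 0, 303]) cube([99, 932, 18]);
translate([474, 0, 303]) cube([99, 932, 18]);
translate([635, 0, 303]) cube([99, 932, 18]);
translate([796, 0, 303]) cube([99, 932, 18]);
translate([957, 0, 303]) cube([99, 932, 18]);
translate([1118, 0, 303]) cube([99, 932, 18]);
translate([1279, 0, 303]) cube([99, 932, 18]);
translate([1440, 0, 303]) cube([99, 932, 18]);
translate([1601, 0, 303]) cube([99, 932, 18]);
translate([1762, 0, 303]) cube([99, 932, 18]);


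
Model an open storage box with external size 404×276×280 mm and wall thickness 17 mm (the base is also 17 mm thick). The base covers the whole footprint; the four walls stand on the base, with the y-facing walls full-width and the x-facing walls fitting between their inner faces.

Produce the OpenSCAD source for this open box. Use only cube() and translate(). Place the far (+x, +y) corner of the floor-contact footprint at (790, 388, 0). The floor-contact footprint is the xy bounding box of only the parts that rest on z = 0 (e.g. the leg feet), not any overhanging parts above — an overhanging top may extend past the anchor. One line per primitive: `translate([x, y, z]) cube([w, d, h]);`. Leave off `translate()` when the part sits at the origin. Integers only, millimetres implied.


translate([386, 112, 0]) cube([404, 276, 17]);
translate([386, 112, 17]) cube([404, 17, 263]);
translate([386, 371, 17]) cube([404, 17, 263]);
translate([386, 129, 17]) cube([17, 242, 263]);
translate([773, 129, 17]) cube([17, 242, 263]);


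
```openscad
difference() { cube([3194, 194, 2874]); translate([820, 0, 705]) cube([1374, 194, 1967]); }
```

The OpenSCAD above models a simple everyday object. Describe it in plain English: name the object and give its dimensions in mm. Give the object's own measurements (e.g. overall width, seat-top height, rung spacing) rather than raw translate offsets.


A wall 3194 mm long (x), 194 mm thick (y), 2874 mm tall, with a rectangular window opening cut through it. The opening is 1374 mm wide and 1967 mm tall; its sill is at z = 705 mm and its near (−x) edge is 820 mm from the wall's −x end. The opening passes through the full wall thickness.


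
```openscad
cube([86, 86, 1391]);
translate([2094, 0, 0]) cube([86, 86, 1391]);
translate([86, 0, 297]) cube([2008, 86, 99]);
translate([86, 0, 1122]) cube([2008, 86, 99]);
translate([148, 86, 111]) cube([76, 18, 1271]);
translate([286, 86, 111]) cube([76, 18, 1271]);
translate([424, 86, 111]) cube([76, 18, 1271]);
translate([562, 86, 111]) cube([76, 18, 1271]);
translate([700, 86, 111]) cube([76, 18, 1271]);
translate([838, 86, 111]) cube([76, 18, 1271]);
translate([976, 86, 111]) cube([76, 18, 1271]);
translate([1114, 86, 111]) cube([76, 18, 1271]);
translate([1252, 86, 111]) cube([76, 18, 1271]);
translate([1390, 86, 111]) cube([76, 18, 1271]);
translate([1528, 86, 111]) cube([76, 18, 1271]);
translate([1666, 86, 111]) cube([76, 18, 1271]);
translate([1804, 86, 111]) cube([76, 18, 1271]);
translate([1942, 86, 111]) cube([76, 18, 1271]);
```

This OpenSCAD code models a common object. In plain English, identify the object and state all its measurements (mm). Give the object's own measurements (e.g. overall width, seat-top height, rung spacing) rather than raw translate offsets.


A fence section. Two 86×86 mm posts, 1391 mm tall, stand on the floor with a clear span of 2008 mm between their inner faces. Two horizontal rails of 86×99 mm section span the gap between the posts with their undersides at z = 297 mm and z = 1122 mm, flush with the posts' −y face. 14 pickets, each 76 mm wide, 18 mm thick and 1271 mm tall, are fixed to the +y face of the rails with their bottoms at z = 111 mm, spaced across the span with a 62 mm gap after the −x post and between neighbouring pickets, with 76 mm left before the +x post.


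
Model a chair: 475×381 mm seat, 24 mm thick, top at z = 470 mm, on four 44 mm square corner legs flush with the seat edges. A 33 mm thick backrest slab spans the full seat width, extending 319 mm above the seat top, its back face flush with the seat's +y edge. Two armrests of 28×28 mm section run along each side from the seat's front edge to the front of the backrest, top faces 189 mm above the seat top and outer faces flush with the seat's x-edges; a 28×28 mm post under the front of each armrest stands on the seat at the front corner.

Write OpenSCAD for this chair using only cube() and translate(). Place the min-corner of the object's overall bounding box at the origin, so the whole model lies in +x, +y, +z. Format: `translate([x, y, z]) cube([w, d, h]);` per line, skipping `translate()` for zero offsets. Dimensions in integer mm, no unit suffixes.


// leg_h = 470 - 24 = 446
// arm post h = 189 - 28 = 161
translate([0, 0, 446]) cube([475, 381, 24]);
cube([44, 44, 446]);
translate([431, 0, 0]) cube([44, 44, 446]);
translate([0, 337, 0]) cube([44, 44, 446]);
translate([431, 337, 0]) cube([44, 44, 446]);
translate([0, 348, 470]) cube([475, 33, 319]);
translate([0, 0, 631]) cube([28, 348, 28]);
translate([447, 0, 631]) cube([28, 348, 28]);
translate([0, 0, 470]) cube([28, 28, 161]);
translate([447, 0, 470]) cube([28, 28, 161]);


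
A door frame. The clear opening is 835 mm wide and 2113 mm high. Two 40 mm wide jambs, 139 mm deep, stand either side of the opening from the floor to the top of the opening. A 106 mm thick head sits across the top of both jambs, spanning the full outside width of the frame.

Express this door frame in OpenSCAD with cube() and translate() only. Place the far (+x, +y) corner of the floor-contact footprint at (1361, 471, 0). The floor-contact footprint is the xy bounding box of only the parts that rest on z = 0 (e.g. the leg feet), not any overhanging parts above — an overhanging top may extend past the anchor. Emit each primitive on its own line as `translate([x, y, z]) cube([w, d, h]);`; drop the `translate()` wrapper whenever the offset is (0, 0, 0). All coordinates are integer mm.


translate([446, 332, 0]) cube([40, 139, 2113]);
translate([1321, 332, 0]) cube([40, 139, 2113]);
translate([446, 332, 2113]) cube([915, 139, 106]);


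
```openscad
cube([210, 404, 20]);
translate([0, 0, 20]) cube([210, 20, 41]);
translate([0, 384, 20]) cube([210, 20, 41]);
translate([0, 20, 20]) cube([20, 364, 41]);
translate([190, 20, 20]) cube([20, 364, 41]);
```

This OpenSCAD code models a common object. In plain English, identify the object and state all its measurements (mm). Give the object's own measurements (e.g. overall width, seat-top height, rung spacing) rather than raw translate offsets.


An open-topped rectangular box: outside dimensions 210×404×61 mm, with a uniform wall and base thickness of 20 mm. The base is a full 210×404 slab on the floor; four walls sit on top of the base. The front and back walls (the −y and +y sides) span the full width; the two side walls fit between them.


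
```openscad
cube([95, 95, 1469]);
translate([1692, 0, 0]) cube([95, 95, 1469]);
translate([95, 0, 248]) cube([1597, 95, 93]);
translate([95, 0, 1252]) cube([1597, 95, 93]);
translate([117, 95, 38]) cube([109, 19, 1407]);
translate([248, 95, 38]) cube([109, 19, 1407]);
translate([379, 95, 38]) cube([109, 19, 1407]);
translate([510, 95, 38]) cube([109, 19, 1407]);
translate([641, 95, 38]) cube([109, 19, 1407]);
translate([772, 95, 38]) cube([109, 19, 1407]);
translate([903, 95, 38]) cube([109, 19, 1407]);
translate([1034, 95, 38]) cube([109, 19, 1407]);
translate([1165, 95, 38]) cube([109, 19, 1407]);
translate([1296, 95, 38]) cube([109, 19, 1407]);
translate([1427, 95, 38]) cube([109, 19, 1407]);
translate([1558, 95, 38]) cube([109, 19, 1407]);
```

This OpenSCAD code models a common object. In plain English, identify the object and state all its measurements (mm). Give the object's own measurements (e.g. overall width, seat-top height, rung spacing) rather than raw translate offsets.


A fence section. Two 95×95 mm posts, 1469 mm tall, stand on the floor with a clear span of 1597 mm between their inner faces. Two horizontal rails of 95×93 mm section span the gap between the posts with their undersides at z = 248 mm and z = 1252 mm, flush with the posts' −y face. 12 pickets, each 109 mm wide, 19 mm thick and 1407 mm tall, are fixed to the +y face of the rails with their bottoms at z = 38 mm, spaced across the span with a 22 mm gap after the −x post and between neighbouring pickets, with 25 mm left before the +x post.


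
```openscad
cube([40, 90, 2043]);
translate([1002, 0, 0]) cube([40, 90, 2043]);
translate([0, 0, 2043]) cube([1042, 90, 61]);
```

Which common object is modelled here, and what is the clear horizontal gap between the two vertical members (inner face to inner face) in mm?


A door frame. The clear opening width is 962 mm.

Two 2043 mm tall posts with a header on top — a door frame. The left jamb is 40 mm wide at x = 0; the right jamb starts at x = 1002. The clear opening is 1002 − 40 = 962 mm.


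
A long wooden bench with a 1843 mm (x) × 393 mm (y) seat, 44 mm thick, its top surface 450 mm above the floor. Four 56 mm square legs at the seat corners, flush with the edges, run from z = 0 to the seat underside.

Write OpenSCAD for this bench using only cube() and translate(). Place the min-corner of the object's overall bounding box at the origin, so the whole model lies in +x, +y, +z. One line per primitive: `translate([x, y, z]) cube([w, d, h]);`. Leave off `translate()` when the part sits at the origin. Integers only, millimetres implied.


translate([0, 0, 406]) cube([1843, 393, 44]);
cube([56, 56, 406]);
translate([0, 337, 0]) cube([56, 56, 406]);
translate([1787, 0, 0]) cube([56, 56, 406]);
translate([1787, 337, 0]) cube([56, 56, 406]);


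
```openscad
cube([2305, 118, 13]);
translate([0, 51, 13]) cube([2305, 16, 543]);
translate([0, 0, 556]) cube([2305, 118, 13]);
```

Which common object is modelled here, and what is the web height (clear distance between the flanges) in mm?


An I-beam. The web height is 543 mm.

Two wide flanges with a thin centred web — an I-beam. Overall 569 mm minus two 13 mm flanges gives a web of 569 − 2·13 = 543 mm.


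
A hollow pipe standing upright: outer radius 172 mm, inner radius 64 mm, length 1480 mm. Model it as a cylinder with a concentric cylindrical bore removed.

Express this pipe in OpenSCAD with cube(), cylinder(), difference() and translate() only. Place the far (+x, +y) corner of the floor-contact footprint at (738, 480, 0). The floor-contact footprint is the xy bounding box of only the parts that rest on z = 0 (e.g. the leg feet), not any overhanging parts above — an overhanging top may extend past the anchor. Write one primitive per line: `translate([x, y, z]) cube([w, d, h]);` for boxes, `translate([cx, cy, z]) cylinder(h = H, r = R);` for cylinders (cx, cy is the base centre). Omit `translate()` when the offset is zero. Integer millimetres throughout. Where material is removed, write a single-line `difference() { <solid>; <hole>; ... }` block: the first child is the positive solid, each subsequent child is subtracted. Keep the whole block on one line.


difference() { translate([566, 308, 0]) cylinder(h = 1480, r = 172); translate([566, 308, 0]) cylinder(h = 1480, r = 64); }


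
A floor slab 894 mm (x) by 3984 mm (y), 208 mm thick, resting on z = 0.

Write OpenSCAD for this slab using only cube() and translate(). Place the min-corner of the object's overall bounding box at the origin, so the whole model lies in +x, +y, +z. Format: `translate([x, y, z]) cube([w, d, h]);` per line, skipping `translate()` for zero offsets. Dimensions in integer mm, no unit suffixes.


cube([894, 3984, 208]);


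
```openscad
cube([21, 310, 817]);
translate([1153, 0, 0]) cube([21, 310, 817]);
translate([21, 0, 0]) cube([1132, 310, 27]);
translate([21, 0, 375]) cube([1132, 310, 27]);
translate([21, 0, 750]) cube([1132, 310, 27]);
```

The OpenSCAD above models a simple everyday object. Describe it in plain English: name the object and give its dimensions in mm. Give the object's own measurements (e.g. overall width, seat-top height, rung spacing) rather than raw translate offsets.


An open bookshelf. Two side panels, each 21 mm thick, 310 mm deep and 817 mm tall, stand 1174 mm apart (outside-to-outside). Between them sit 3 shelves, each 27 mm thick and 310 mm deep, spanning the full gap between the sides. The bottom shelf rests on the floor (its underside at z = 0) and the clear gap between one shelf's top and the next shelf's underside is 348 mm.


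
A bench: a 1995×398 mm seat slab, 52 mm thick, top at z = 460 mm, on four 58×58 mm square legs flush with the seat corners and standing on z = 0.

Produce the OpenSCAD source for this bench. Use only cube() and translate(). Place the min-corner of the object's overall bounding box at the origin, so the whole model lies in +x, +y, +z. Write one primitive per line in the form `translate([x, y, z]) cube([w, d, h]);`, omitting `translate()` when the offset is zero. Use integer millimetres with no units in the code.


translate([0, 0, 408]) cube([1995, 398, 52]);
cube([58, 58, 408]);
translate([0, 340, 0]) cube([58, 58, 408]);
translate([1937, 0, 0]) cube([58, 58, 408]);
translate([1937, 340, 0]) cube([58, 58, 408]);
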